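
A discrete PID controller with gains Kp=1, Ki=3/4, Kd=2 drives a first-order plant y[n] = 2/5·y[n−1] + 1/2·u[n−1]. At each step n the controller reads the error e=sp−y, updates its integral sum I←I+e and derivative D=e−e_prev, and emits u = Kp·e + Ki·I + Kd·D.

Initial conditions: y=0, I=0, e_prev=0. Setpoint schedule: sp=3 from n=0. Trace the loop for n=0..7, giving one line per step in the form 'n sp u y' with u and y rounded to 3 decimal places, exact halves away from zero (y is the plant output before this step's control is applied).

0 3 11.250 0.000
1 3 -13.594 5.625
2 3 33.832 -4.547
3 3 -54.517 15.097
4 3 111.887 -21.220
5 3 -200.114 47.455
6 3 385.883 -81.075
7 3 -714.071 160.512

(exact arithmetic carried between steps; '≈' marks a value shown rounded to 6 d.p. or computed from one; I and e_prev carry over from the previous line; the table rounds u and y to 3 d.p., halves away from zero)
n=0: y=0, sp=3, e=sp−y=3; I=3, D=e−e_prev=3; u=1·3+3/4·3+2·3=11.25; next y=2/5·0+1/2·11.25=5.625
n=1: y=5.625, sp=3, e=sp−y=-2.625; I=0.375, D=e−e_prev=-5.625; u=1·(-2.625)+3/4·0.375+2·(-5.625)=-13.59375; next y=2/5·5.625+1/2·(-13.59375)=-4.546875
n=2: y=-4.546875, sp=3, e=sp−y=7.546875; I=7.921875, D=e−e_prev=10.171875; u=1·7.546875+3/4·7.921875+2·10.171875≈33.832031; next y=2/5·(-4.546875)+1/2·33.832031≈15.097266
n=3: y≈15.097266, sp=3, e=sp−y≈-12.097266; I≈-4.175391, D=e−e_prev≈-19.644141; u=1·(-12.097266)+3/4·(-4.175391)+2·(-19.644141)≈-54.517090; next y=2/5·15.097266+1/2·(-54.517090)≈-21.219639
n=4: y≈-21.219639, sp=3, e=sp−y≈24.219639; I≈20.044248, D=e−e_prev≈36.316904; u=1·24.219639+3/4·20.044248+2·36.316904≈111.886633; next y=2/5·(-21.219639)+1/2·111.886633≈47.455461
n=5: y≈47.455461, sp=3, e=sp−y≈-44.455461; I≈-24.411213, D=e−e_prev≈-68.675100; u=1·(-44.455461)+3/4·(-24.411213)+2·(-68.675100)≈-200.114071; next y=2/5·47.455461+1/2·(-200.114071)≈-81.074851
n=6: y≈-81.074851, sp=3, e=sp−y≈84.074851; I≈59.663638, D=e−e_prev≈128.530312; u=1·84.074851+3/4·59.663638+2·128.530312≈385.883203; next y=2/5·(-81.074851)+1/2·385.883203≈160.511661
n=7: y≈160.511661, sp=3, e=sp−y≈-157.511661; I≈-97.848024, D=e−e_prev≈-241.586512; u=1·(-157.511661)+3/4·(-97.848024)+2·(-241.586512)≈-714.070703; next y=2/5·160.511661+1/2·(-714.070703)≈-292.830687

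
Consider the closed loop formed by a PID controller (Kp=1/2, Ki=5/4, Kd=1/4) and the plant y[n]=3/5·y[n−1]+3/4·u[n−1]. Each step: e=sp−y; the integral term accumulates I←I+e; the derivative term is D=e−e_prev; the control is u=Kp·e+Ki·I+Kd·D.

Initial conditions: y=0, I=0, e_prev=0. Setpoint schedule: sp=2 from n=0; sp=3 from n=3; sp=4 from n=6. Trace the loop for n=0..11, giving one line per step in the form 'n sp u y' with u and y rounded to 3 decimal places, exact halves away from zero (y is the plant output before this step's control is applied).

0 2 4.000 0.000
1 2 0.000 3.000
2 2 1.900 1.800
3 3 2.440 2.505
4 3 1.329 3.333
5 3 1.793 2.997
6 4 3.421 3.142
7 4 1.662 4.451
8 4 2.493 3.917
9 4 1.857 4.220
10 4 2.248 3.925
11 4 2.036 4.041

(exact arithmetic carried between steps; '≈' marks a value shown rounded to 6 d.p. or computed from one; I and e_prev carry over from the previous line; the table rounds u and y to 3 d.p., halves away from zero)
n=0: y=0, sp=2, e=sp−y=2; I=2, D=e−e_prev=2; u=1/2·2+5/4·2+1/4·2=4; next y=3/5·0+3/4·4=3
n=1: y=3, sp=2, e=sp−y=-1; I=1, D=e−e_prev=-3; u=1/2·(-1)+5/4·1+1/4·(-3)=0; next y=3/5·3+3/4·0=1.8
n=2: y=1.8, sp=2, e=sp−y=0.2; I=1.2, D=e−e_prev=1.2; u=1/2·0.2+5/4·1.2+1/4·1.2=1.9; next y=3/5·1.8+3/4·1.9=2.505
n=3: y=2.505, sp=3, e=sp−y=0.495; I=1.695, D=e−e_prev=0.295; u=1/2·0.495+5/4·1.695+1/4·0.295=2.44; next y=3/5·2.505+3/4·2.44=3.333
n=4: y=3.333, sp=3, e=sp−y=-0.333; I=1.362, D=e−e_prev=-0.828; u=1/2·(-0.333)+5/4·1.362+1/4·(-0.828)=1.329; next y=3/5·3.333+3/4·1.329=2.99655
n=5: y=2.99655, sp=3, e=sp−y=0.00345; I=1.36545, D=e−e_prev=0.33645; u=1/2·0.00345+5/4·1.36545+1/4·0.33645=1.79265; next y=3/5·2.99655+3/4·1.79265≈3.142418
n=6: y≈3.142418, sp=4, e=sp−y≈0.857583; I≈2.223033, D=e−e_prev≈0.854133; u=1/2·0.857583+5/4·2.223033+1/4·0.854133≈3.421115; next y=3/5·3.142418+3/4·3.421115≈4.451287
n=7: y≈4.451287, sp=4, e=sp−y≈-0.451287; I≈1.771746, D=e−e_prev≈-1.308869; u=1/2·(-0.451287)+5/4·1.771746+1/4·(-1.308869)≈1.661822; next y=3/5·4.451287+3/4·1.661822≈3.917138
n=8: y≈3.917138, sp=4, e=sp−y≈0.082862; I≈1.854608, D=e−e_prev≈0.534149; u=1/2·0.082862+5/4·1.854608+1/4·0.534149≈2.493228; next y=3/5·3.917138+3/4·2.493228≈4.220204
n=9: y≈4.220204, sp=4, e=sp−y≈-0.220204; I≈1.634404, D=e−e_prev≈-0.303065; u=1/2·(-0.220204)+5/4·1.634404+1/4·(-0.303065)≈1.857137; next y=3/5·4.220204+3/4·1.857137≈3.924975
n=10: y≈3.924975, sp=4, e=sp−y≈0.075025; I≈1.709429, D=e−e_prev≈0.295229; u=1/2·0.075025+5/4·1.709429+1/4·0.295229≈2.248106; next y=3/5·3.924975+3/4·2.248106≈4.041065
n=11: y≈4.041065, sp=4, e=sp−y≈-0.041065; I≈1.668365, D=e−e_prev≈-0.116090; u=1/2·(-0.041065)+5/4·1.668365+1/4·(-0.116090)≈2.035901; next y=3/5·4.041065+3/4·2.035901≈3.951565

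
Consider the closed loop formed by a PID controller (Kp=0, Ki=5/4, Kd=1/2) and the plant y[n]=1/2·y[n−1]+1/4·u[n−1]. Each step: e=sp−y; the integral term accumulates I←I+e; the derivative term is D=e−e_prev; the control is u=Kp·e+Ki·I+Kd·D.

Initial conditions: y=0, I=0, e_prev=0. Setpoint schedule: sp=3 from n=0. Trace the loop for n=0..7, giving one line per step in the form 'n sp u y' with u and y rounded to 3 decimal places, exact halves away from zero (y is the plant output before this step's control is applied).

0 3 5.250 0.000
1 3 5.203 1.313
2 3 6.841 1.957
3 3 7.186 2.689
4 3 7.150 3.141
5 3 6.820 3.358
6 3 6.436 3.384
7 3 6.114 3.301

(exact arithmetic carried between steps; '≈' marks a value shown rounded to 6 d.p. or computed from one; I and e_prev carry over from the previous line; the table rounds u and y to 3 d.p., halves away from zero)
n=0: y=0, sp=3, e=sp−y=3; I=3, D=e−e_prev=3; u=0·3+5/4·3+1/2·3=5.25; next y=1/2·0+1/4·5.25=1.3125
n=1: y=1.3125, sp=3, e=sp−y=1.6875; I=4.6875, D=e−e_prev=-1.3125; u=0·1.6875+5/4·4.6875+1/2·(-1.3125)=5.203125; next y=1/2·1.3125+1/4·5.203125≈1.957031
n=2: y≈1.957031, sp=3, e=sp−y≈1.042969; I≈5.730469, D=e−e_prev≈-0.644531; u=0·1.042969+5/4·5.730469+1/2·(-0.644531)≈6.840820; next y=1/2·1.957031+1/4·6.840820≈2.688721
n=3: y≈2.688721, sp=3, e=sp−y≈0.311279; I≈6.041748, D=e−e_prev≈-0.731689; u=0·0.311279+5/4·6.041748+1/2·(-0.731689)≈7.186340; next y=1/2·2.688721+1/4·7.186340≈3.140945
n=4: y≈3.140945, sp=3, e=sp−y≈-0.140945; I≈5.900803, D=e−e_prev≈-0.452225; u=0·(-0.140945)+5/4·5.900803+1/2·(-0.452225)≈7.149891; next y=1/2·3.140945+1/4·7.149891≈3.357945
n=5: y≈3.357945, sp=3, e=sp−y≈-0.357945; I≈5.542857, D=e−e_prev≈-0.217000; u=0·(-0.357945)+5/4·5.542857+1/2·(-0.217000)≈6.820071; next y=1/2·3.357945+1/4·6.820071≈3.383991
n=6: y≈3.383991, sp=3, e=sp−y≈-0.383991; I≈5.158867, D=e−e_prev≈-0.026045; u=0·(-0.383991)+5/4·5.158867+1/2·(-0.026045)≈6.435561; next y=1/2·3.383991+1/4·6.435561≈3.300885
n=7: y≈3.300885, sp=3, e=sp−y≈-0.300885; I≈4.857981, D=e−e_prev≈0.083105; u=0·(-0.300885)+5/4·4.857981+1/2·0.083105≈6.114029; next y=1/2·3.300885+1/4·6.114029≈3.178950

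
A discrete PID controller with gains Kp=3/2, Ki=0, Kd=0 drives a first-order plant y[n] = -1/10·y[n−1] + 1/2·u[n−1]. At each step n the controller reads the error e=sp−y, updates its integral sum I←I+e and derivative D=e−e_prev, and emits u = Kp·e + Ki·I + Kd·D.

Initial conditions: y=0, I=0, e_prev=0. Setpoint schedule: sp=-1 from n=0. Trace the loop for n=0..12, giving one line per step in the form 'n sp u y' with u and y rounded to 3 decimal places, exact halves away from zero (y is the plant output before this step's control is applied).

0 -1 -1.500 0.000
1 -1 -0.375 -0.750
2 -1 -1.331 -0.113
3 -1 -0.518 -0.654
4 -1 -1.209 -0.194
5 -1 -0.622 -0.585
6 -1 -1.121 -0.253
7 -1 -0.697 -0.535
8 -1 -1.058 -0.295
9 -1 -0.751 -0.499
10 -1 -1.012 -0.326
11 -1 -0.790 -0.473
12 -1 -0.978 -0.348

(exact arithmetic carried between steps; '≈' marks a value shown rounded to 6 d.p. or computed from one; I and e_prev carry over from the previous line; the table rounds u and y to 3 d.p., halves away from zero)
n=0: y=0, sp=-1, e=sp−y=-1; I=-1, D=e−e_prev=-1; u=3/2·(-1)+0·(-1)+0·(-1)=-1.5; next y=-1/10·0+1/2·(-1.5)=-0.75
n=1: y=-0.75, sp=-1, e=sp−y=-0.25; I=-1.25, D=e−e_prev=0.75; u=3/2·(-0.25)+0·(-1.25)+0·0.75=-0.375; next y=-1/10·(-0.75)+1/2·(-0.375)=-0.1125
n=2: y=-0.1125, sp=-1, e=sp−y=-0.8875; I=-2.1375, D=e−e_prev=-0.6375; u=3/2·(-0.8875)+0·(-2.1375)+0·(-0.6375)=-1.33125; next y=-1/10·(-0.1125)+1/2·(-1.33125)=-0.654375
n=3: y=-0.654375, sp=-1, e=sp−y=-0.345625; I=-2.483125, D=e−e_prev=0.541875; u=3/2·(-0.345625)+0·(-2.483125)+0·0.541875≈-0.518438; next y=-1/10·(-0.654375)+1/2·(-0.518438)≈-0.193781
n=4: y≈-0.193781, sp=-1, e=sp−y≈-0.806219; I≈-3.289344, D=e−e_prev≈-0.460594; u=3/2·(-0.806219)+0·(-3.289344)+0·(-0.460594)≈-1.209328; next y=-1/10·(-0.193781)+1/2·(-1.209328)≈-0.585286
n=5: y≈-0.585286, sp=-1, e=sp−y≈-0.414714; I≈-3.704058, D=e−e_prev≈0.391505; u=3/2·(-0.414714)+0·(-3.704058)+0·0.391505≈-0.622071; next y=-1/10·(-0.585286)+1/2·(-0.622071)≈-0.252507
n=6: y≈-0.252507, sp=-1, e=sp−y≈-0.747493; I≈-4.451551, D=e−e_prev≈-0.332779; u=3/2·(-0.747493)+0·(-4.451551)+0·(-0.332779)≈-1.121240; next y=-1/10·(-0.252507)+1/2·(-1.121240)≈-0.535369
n=7: y≈-0.535369, sp=-1, e=sp−y≈-0.464631; I≈-4.916182, D=e−e_prev≈0.282862; u=3/2·(-0.464631)+0·(-4.916182)+0·0.282862≈-0.696946; next y=-1/10·(-0.535369)+1/2·(-0.696946)≈-0.294936
n=8: y≈-0.294936, sp=-1, e=sp−y≈-0.705064; I≈-5.621245, D=e−e_prev≈-0.240433; u=3/2·(-0.705064)+0·(-5.621245)+0·(-0.240433)≈-1.057596; next y=-1/10·(-0.294936)+1/2·(-1.057596)≈-0.499304
n=9: y≈-0.499304, sp=-1, e=sp−y≈-0.500696; I≈-6.121941, D=e−e_prev≈0.204368; u=3/2·(-0.500696)+0·(-6.121941)+0·0.204368≈-0.751044; next y=-1/10·(-0.499304)+1/2·(-0.751044)≈-0.325591
n=10: y≈-0.325591, sp=-1, e=sp−y≈-0.674409; I≈-6.796350, D=e−e_prev≈-0.173713; u=3/2·(-0.674409)+0·(-6.796350)+0·(-0.173713)≈-1.011613; next y=-1/10·(-0.325591)+1/2·(-1.011613)≈-0.473247
n=11: y≈-0.473247, sp=-1, e=sp−y≈-0.526753; I≈-7.323103, D=e−e_prev≈0.147656; u=3/2·(-0.526753)+0·(-7.323103)+0·0.147656≈-0.790129; next y=-1/10·(-0.473247)+1/2·(-0.790129)≈-0.347740
n=12: y≈-0.347740, sp=-1, e=sp−y≈-0.652260; I≈-7.975363, D=e−e_prev≈-0.125507; u=3/2·(-0.652260)+0·(-7.975363)+0·(-0.125507)≈-0.978390; next y=-1/10·(-0.347740)+1/2·(-0.978390)≈-0.454421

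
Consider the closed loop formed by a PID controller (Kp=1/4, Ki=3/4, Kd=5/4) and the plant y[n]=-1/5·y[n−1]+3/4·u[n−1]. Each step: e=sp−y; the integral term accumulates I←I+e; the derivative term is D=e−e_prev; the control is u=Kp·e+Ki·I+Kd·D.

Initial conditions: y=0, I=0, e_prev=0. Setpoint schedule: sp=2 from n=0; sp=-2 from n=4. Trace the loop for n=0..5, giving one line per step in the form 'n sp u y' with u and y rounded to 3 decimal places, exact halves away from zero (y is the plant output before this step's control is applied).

(exact arithmetic carried between steps; '≈' marks a value shown rounded to 6 d.p. or computed from one; I and e_prev carry over from the previous line; the table rounds u and y to 3 d.p., halves away from zero)
n=0: y=0, sp=2, e=sp−y=2; I=2, D=e−e_prev=2; u=1/4·2+3/4·2+5/4·2=4.5; next y=-1/5·0+3/4·4.5=3.375
n=1: y=3.375, sp=2, e=sp−y=-1.375; I=0.625, D=e−e_prev=-3.375; u=1/4·(-1.375)+3/4·0.625+5/4·(-3.375)=-4.09375; next y=-1/5·3.375+3/4·(-4.09375)≈-3.745313
n=2: y≈-3.745313, sp=2, e=sp−y≈5.745313; I≈6.370313, D=e−e_prev≈7.120313; u=1/4·5.745313+3/4·6.370313+5/4·7.120313≈15.114453; next y=-1/5·(-3.745313)+3/4·15.114453≈12.084902
n=3: y≈12.084902, sp=2, e=sp−y≈-10.084902; I≈-3.714590, D=e−e_prev≈-15.830215; u=1/4·(-10.084902)+3/4·(-3.714590)+5/4·(-15.830215)≈-25.094937; next y=-1/5·12.084902+3/4·(-25.094937)≈-21.238183
n=4: y≈-21.238183, sp=-2, e=sp−y≈19.238183; I≈15.523593, D=e−e_prev≈29.323085; u=1/4·19.238183+3/4·15.523593+5/4·29.323085≈53.106097; next y=-1/5·(-21.238183)+3/4·53.106097≈44.077209
n=5: y≈44.077209, sp=-2, e=sp−y≈-46.077209; I≈-30.553616, D=e−e_prev≈-65.315392; u=1/4·(-46.077209)+3/4·(-30.553616)+5/4·(-65.315392)≈-116.078755; next y=-1/5·44.077209+3/4·(-116.078755)≈-95.874508

0 2 4.500 0.000
1 2 -4.094 3.375
2 2 15.114 -3.745
3 2 -25.095 12.085
4 -2 53.106 -21.238
5 -2 -116.079 44.077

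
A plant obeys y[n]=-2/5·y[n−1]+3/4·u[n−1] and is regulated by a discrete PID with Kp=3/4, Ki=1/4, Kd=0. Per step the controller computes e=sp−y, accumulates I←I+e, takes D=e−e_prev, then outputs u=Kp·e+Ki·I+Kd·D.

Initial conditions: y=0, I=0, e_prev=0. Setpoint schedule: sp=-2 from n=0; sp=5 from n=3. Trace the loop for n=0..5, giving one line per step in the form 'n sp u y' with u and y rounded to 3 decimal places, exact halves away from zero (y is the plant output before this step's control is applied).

0 -2 -2.000 0.000
1 -2 -1.000 -1.500
2 -2 -2.475 -0.150
3 5 5.709 -1.796
4 5 0.612 5.000
5 5 7.153 -1.541

(exact arithmetic carried between steps; '≈' marks a value shown rounded to 6 d.p. or computed from one; I and e_prev carry over from the previous line; the table rounds u and y to 3 d.p., halves away from zero)
n=0: y=0, sp=-2, e=sp−y=-2; I=-2, D=e−e_prev=-2; u=3/4·(-2)+1/4·(-2)+0·(-2)=-2; next y=-2/5·0+3/4·(-2)=-1.5
n=1: y=-1.5, sp=-2, e=sp−y=-0.5; I=-2.5, D=e−e_prev=1.5; u=3/4·(-0.5)+1/4·(-2.5)+0·1.5=-1; next y=-2/5·(-1.5)+3/4·(-1)=-0.15
n=2: y=-0.15, sp=-2, e=sp−y=-1.85; I=-4.35, D=e−e_prev=-1.35; u=3/4·(-1.85)+1/4·(-4.35)+0·(-1.35)=-2.475; next y=-2/5·(-0.15)+3/4·(-2.475)=-1.79625
n=3: y=-1.79625, sp=5, e=sp−y=6.79625; I=2.44625, D=e−e_prev=8.64625; u=3/4·6.79625+1/4·2.44625+0·8.64625=5.70875; next y=-2/5·(-1.79625)+3/4·5.70875≈5.000063
n=4: y≈5.000063, sp=5, e=sp−y≈-0.000063; I≈2.446188, D=e−e_prev≈-6.796313; u=3/4·(-0.000063)+1/4·2.446188+0·(-6.796313)≈0.6115; next y=-2/5·5.000063+3/4·0.6115≈-1.5414
n=5: y=-1.5414, sp=5, e=sp−y=6.5414; I≈8.987588, D=e−e_prev≈6.541463; u=3/4·6.5414+1/4·8.987588+0·6.541463≈7.152947; next y=-2/5·(-1.5414)+3/4·7.152947≈5.981270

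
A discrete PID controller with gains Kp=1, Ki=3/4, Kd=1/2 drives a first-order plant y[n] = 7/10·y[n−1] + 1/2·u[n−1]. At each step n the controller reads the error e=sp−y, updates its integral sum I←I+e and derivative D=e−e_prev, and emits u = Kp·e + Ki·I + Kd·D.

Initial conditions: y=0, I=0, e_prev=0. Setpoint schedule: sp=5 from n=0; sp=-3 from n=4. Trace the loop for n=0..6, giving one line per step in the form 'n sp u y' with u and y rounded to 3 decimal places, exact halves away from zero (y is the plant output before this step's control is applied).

(exact arithmetic carried between steps; '≈' marks a value shown rounded to 6 d.p. or computed from one; I and e_prev carry over from the previous line; the table rounds u and y to 3 d.p., halves away from zero)
n=0: y=0, sp=5, e=sp−y=5; I=5, D=e−e_prev=5; u=1·5+3/4·5+1/2·5=11.25; next y=7/10·0+1/2·11.25=5.625
n=1: y=5.625, sp=5, e=sp−y=-0.625; I=4.375, D=e−e_prev=-5.625; u=1·(-0.625)+3/4·4.375+1/2·(-5.625)=-0.15625; next y=7/10·5.625+1/2·(-0.15625)=3.859375
n=2: y=3.859375, sp=5, e=sp−y=1.140625; I=5.515625, D=e−e_prev=1.765625; u=1·1.140625+3/4·5.515625+1/2·1.765625≈6.160156; next y=7/10·3.859375+1/2·6.160156≈5.781641
n=3: y≈5.781641, sp=5, e=sp−y≈-0.781641; I≈4.733984, D=e−e_prev≈-1.922266; u=1·(-0.781641)+3/4·4.733984+1/2·(-1.922266)≈1.807715; next y=7/10·5.781641+1/2·1.807715≈4.951006
n=4: y≈4.951006, sp=-3, e=sp−y≈-7.951006; I≈-3.217021, D=e−e_prev≈-7.169365; u=1·(-7.951006)+3/4·(-3.217021)+1/2·(-7.169365)≈-13.948455; next y=7/10·4.951006+1/2·(-13.948455)≈-3.508523
n=5: y≈-3.508523, sp=-3, e=sp−y≈0.508523; I≈-2.708498, D=e−e_prev≈8.459529; u=1·0.508523+3/4·(-2.708498)+1/2·8.459529≈2.706914; next y=7/10·(-3.508523)+1/2·2.706914≈-1.102509
n=6: y≈-1.102509, sp=-3, e=sp−y≈-1.897491; I≈-4.605989, D=e−e_prev≈-2.406014; u=1·(-1.897491)+3/4·(-4.605989)+1/2·(-2.406014)≈-6.554990; next y=7/10·(-1.102509)+1/2·(-6.554990)≈-4.049251

0 5 11.250 0.000
1 5 -0.156 5.625
2 5 6.160 3.859
3 5 1.808 5.782
4 -3 -13.948 4.951
5 -3 2.707 -3.509
6 -3 -6.555 -1.103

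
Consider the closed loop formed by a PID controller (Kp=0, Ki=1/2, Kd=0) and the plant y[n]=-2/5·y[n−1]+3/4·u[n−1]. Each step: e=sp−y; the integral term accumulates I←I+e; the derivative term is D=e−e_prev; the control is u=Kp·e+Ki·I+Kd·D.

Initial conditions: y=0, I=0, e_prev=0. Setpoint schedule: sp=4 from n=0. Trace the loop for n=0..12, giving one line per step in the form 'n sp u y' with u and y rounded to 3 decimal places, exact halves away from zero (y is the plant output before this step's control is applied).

(exact arithmetic carried between steps; '≈' marks a value shown rounded to 6 d.p. or computed from one; I and e_prev carry over from the previous line; the table rounds u and y to 3 d.p., halves away from zero)
n=0: y=0, sp=4, e=sp−y=4; I=4, D=e−e_prev=4; u=0·4+1/2·4+0·4=2; next y=-2/5·0+3/4·2=1.5
n=1: y=1.5, sp=4, e=sp−y=2.5; I=6.5, D=e−e_prev=-1.5; u=0·2.5+1/2·6.5+0·(-1.5)=3.25; next y=-2/5·1.5+3/4·3.25=1.8375
n=2: y=1.8375, sp=4, e=sp−y=2.1625; I=8.6625, D=e−e_prev=-0.3375; u=0·2.1625+1/2·8.6625+0·(-0.3375)=4.33125; next y=-2/5·1.8375+3/4·4.33125≈2.513438
n=3: y≈2.513438, sp=4, e=sp−y≈1.486563; I≈10.149063, D=e−e_prev≈-0.675938; u=0·1.486563+1/2·10.149063+0·(-0.675938)≈5.074531; next y=-2/5·2.513438+3/4·5.074531≈2.800523
n=4: y≈2.800523, sp=4, e=sp−y≈1.199477; I≈11.348539, D=e−e_prev≈-0.287086; u=0·1.199477+1/2·11.348539+0·(-0.287086)≈5.674270; next y=-2/5·2.800523+3/4·5.674270≈3.135493
n=5: y≈3.135493, sp=4, e=sp−y≈0.864507; I≈12.213046, D=e−e_prev≈-0.334969; u=0·0.864507+1/2·12.213046+0·(-0.334969)≈6.106523; next y=-2/5·3.135493+3/4·6.106523≈3.325695
n=6: y≈3.325695, sp=4, e=sp−y≈0.674305; I≈12.887351, D=e−e_prev≈-0.190202; u=0·0.674305+1/2·12.887351+0·(-0.190202)≈6.443676; next y=-2/5·3.325695+3/4·6.443676≈3.502479
n=7: y≈3.502479, sp=4, e=sp−y≈0.497521; I≈13.384872, D=e−e_prev≈-0.176783; u=0·0.497521+1/2·13.384872+0·(-0.176783)≈6.692436; next y=-2/5·3.502479+3/4·6.692436≈3.618336
n=8: y≈3.618336, sp=4, e=sp−y≈0.381664; I≈13.766537, D=e−e_prev≈-0.115857; u=0·0.381664+1/2·13.766537+0·(-0.115857)≈6.883268; next y=-2/5·3.618336+3/4·6.883268≈3.715117
n=9: y≈3.715117, sp=4, e=sp−y≈0.284883; I≈14.051420, D=e−e_prev≈-0.096781; u=0·0.284883+1/2·14.051420+0·(-0.096781)≈7.025710; next y=-2/5·3.715117+3/4·7.025710≈3.783236
n=10: y≈3.783236, sp=4, e=sp−y≈0.216764; I≈14.268184, D=e−e_prev≈-0.068119; u=0·0.216764+1/2·14.268184+0·(-0.068119)≈7.134092; next y=-2/5·3.783236+3/4·7.134092≈3.837275
n=11: y≈3.837275, sp=4, e=sp−y≈0.162725; I≈14.430909, D=e−e_prev≈-0.054039; u=0·0.162725+1/2·14.430909+0·(-0.054039)≈7.215455; next y=-2/5·3.837275+3/4·7.215455≈3.876681
n=12: y≈3.876681, sp=4, e=sp−y≈0.123319; I≈14.554228, D=e−e_prev≈-0.039406; u=0·0.123319+1/2·14.554228+0·(-0.039406)≈7.277114; next y=-2/5·3.876681+3/4·7.277114≈3.907163

0 4 2.000 0.000
1 4 3.250 1.500
2 4 4.331 1.838
3 4 5.075 2.513
4 4 5.674 2.801
5 4 6.107 3.135
6 4 6.444 3.326
7 4 6.692 3.502
8 4 6.883 3.618
9 4 7.026 3.715
10 4 7.134 3.783
11 4 7.215 3.837
12 4 7.277 3.877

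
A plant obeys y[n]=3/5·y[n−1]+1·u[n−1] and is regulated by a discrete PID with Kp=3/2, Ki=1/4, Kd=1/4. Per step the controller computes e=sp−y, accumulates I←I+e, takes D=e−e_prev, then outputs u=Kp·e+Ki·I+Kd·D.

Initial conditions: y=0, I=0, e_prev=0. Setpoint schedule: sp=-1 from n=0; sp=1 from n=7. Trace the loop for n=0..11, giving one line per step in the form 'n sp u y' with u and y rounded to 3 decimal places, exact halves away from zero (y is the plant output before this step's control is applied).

(exact arithmetic carried between steps; '≈' marks a value shown rounded to 6 d.p. or computed from one; I and e_prev carry over from the previous line; the table rounds u and y to 3 d.p., halves away from zero)
n=0: y=0, sp=-1, e=sp−y=-1; I=-1, D=e−e_prev=-1; u=3/2·(-1)+1/4·(-1)+1/4·(-1)=-2; next y=3/5·0+1·(-2)=-2
n=1: y=-2, sp=-1, e=sp−y=1; I=0, D=e−e_prev=2; u=3/2·1+1/4·0+1/4·2=2; next y=3/5·(-2)+1·2=0.8
n=2: y=0.8, sp=-1, e=sp−y=-1.8; I=-1.8, D=e−e_prev=-2.8; u=3/2·(-1.8)+1/4·(-1.8)+1/4·(-2.8)=-3.85; next y=3/5·0.8+1·(-3.85)=-3.37
n=3: y=-3.37, sp=-1, e=sp−y=2.37; I=0.57, D=e−e_prev=4.17; u=3/2·2.37+1/4·0.57+1/4·4.17=4.74; next y=3/5·(-3.37)+1·4.74=2.718
n=4: y=2.718, sp=-1, e=sp−y=-3.718; I=-3.148, D=e−e_prev=-6.088; u=3/2·(-3.718)+1/4·(-3.148)+1/4·(-6.088)=-7.886; next y=3/5·2.718+1·(-7.886)=-6.2552
n=5: y=-6.2552, sp=-1, e=sp−y=5.2552; I=2.1072, D=e−e_prev=8.9732; u=3/2·5.2552+1/4·2.1072+1/4·8.9732=10.6529; next y=3/5·(-6.2552)+1·10.6529=6.89978
n=6: y=6.89978, sp=-1, e=sp−y=-7.89978; I=-5.79258, D=e−e_prev=-13.15498; u=3/2·(-7.89978)+1/4·(-5.79258)+1/4·(-13.15498)=-16.58656; next y=3/5·6.89978+1·(-16.58656)=-12.446692
n=7: y=-12.446692, sp=1, e=sp−y=13.446692; I=7.654112, D=e−e_prev=21.346472; u=3/2·13.446692+1/4·7.654112+1/4·21.346472=27.420184; next y=3/5·(-12.446692)+1·27.420184≈19.952169
n=8: y≈19.952169, sp=1, e=sp−y≈-18.952169; I≈-11.298057, D=e−e_prev≈-32.398861; u=3/2·(-18.952169)+1/4·(-11.298057)+1/4·(-32.398861)≈-39.352483; next y=3/5·19.952169+1·(-39.352483)≈-27.381181
n=9: y≈-27.381181, sp=1, e=sp−y≈28.381181; I≈17.083125, D=e−e_prev≈47.333350; u=3/2·28.381181+1/4·17.083125+1/4·47.333350≈58.675891; next y=3/5·(-27.381181)+1·58.675891≈42.247182
n=10: y≈42.247182, sp=1, e=sp−y≈-41.247182; I≈-24.164057, D=e−e_prev≈-69.628363; u=3/2·(-41.247182)+1/4·(-24.164057)+1/4·(-69.628363)≈-85.318878; next y=3/5·42.247182+1·(-85.318878)≈-59.970569
n=11: y≈-59.970569, sp=1, e=sp−y≈60.970569; I≈36.806511, D=e−e_prev≈102.217751; u=3/2·60.970569+1/4·36.806511+1/4·102.217751≈126.211919; next y=3/5·(-59.970569)+1·126.211919≈90.229577

0 -1 -2.000 0.000
1 -1 2.000 -2.000
2 -1 -3.850 0.800
3 -1 4.740 -3.370
4 -1 -7.886 2.718
5 -1 10.653 -6.255
6 -1 -16.587 6.900
7 1 27.420 -12.447
8 1 -39.352 19.952
9 1 58.676 -27.381
10 1 -85.319 42.247
11 1 126.212 -59.971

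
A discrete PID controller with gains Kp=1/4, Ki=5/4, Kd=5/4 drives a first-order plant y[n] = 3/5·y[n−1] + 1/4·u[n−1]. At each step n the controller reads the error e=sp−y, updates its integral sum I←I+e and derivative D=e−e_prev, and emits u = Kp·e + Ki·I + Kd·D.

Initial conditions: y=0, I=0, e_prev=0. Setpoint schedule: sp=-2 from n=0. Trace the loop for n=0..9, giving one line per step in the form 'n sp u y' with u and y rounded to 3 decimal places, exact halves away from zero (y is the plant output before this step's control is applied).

0 -2 -5.500 0.000
1 -2 -1.719 -1.375
2 -2 -4.550 -1.255
3 -2 -3.583 -1.890
4 -2 -4.131 -2.030
5 -2 -3.661 -2.251
6 -2 -3.582 -2.266
7 -2 -3.298 -2.255
8 -2 -3.179 -2.178
9 -2 -3.070 -2.101

(exact arithmetic carried between steps; '≈' marks a value shown rounded to 6 d.p. or computed from one; I and e_prev carry over from the previous line; the table rounds u and y to 3 d.p., halves away from zero)
n=0: y=0, sp=-2, e=sp−y=-2; I=-2, D=e−e_prev=-2; u=1/4·(-2)+5/4·(-2)+5/4·(-2)=-5.5; next y=3/5·0+1/4·(-5.5)=-1.375
n=1: y=-1.375, sp=-2, e=sp−y=-0.625; I=-2.625, D=e−e_prev=1.375; u=1/4·(-0.625)+5/4·(-2.625)+5/4·1.375=-1.71875; next y=3/5·(-1.375)+1/4·(-1.71875)≈-1.254688
n=2: y≈-1.254688, sp=-2, e=sp−y≈-0.745313; I≈-3.370313, D=e−e_prev≈-0.120313; u=1/4·(-0.745313)+5/4·(-3.370313)+5/4·(-0.120313)≈-4.549609; next y=3/5·(-1.254688)+1/4·(-4.549609)≈-1.890215
n=3: y≈-1.890215, sp=-2, e=sp−y≈-0.109785; I≈-3.480098, D=e−e_prev≈0.635527; u=1/4·(-0.109785)+5/4·(-3.480098)+5/4·0.635527≈-3.583159; next y=3/5·(-1.890215)+1/4·(-3.583159)≈-2.029919
n=4: y≈-2.029919, sp=-2, e=sp−y≈0.029919; I≈-3.450179, D=e−e_prev≈0.139704; u=1/4·0.029919+5/4·(-3.450179)+5/4·0.139704≈-4.130614; next y=3/5·(-2.029919)+1/4·(-4.130614)≈-2.250605
n=5: y≈-2.250605, sp=-2, e=sp−y≈0.250605; I≈-3.199574, D=e−e_prev≈0.220686; u=1/4·0.250605+5/4·(-3.199574)+5/4·0.220686≈-3.660959; next y=3/5·(-2.250605)+1/4·(-3.660959)≈-2.265603
n=6: y≈-2.265603, sp=-2, e=sp−y≈0.265603; I≈-2.933972, D=e−e_prev≈0.014998; u=1/4·0.265603+5/4·(-2.933972)+5/4·0.014998≈-3.582317; next y=3/5·(-2.265603)+1/4·(-3.582317)≈-2.254941
n=7: y≈-2.254941, sp=-2, e=sp−y≈0.254941; I≈-2.679031, D=e−e_prev≈-0.010662; u=1/4·0.254941+5/4·(-2.679031)+5/4·(-0.010662)≈-3.298381; next y=3/5·(-2.254941)+1/4·(-3.298381)≈-2.177560
n=8: y≈-2.177560, sp=-2, e=sp−y≈0.177560; I≈-2.501471, D=e−e_prev≈-0.077381; u=1/4·0.177560+5/4·(-2.501471)+5/4·(-0.077381)≈-3.179176; next y=3/5·(-2.177560)+1/4·(-3.179176)≈-2.101330
n=9: y≈-2.101330, sp=-2, e=sp−y≈0.101330; I≈-2.400142, D=e−e_prev≈-0.076230; u=1/4·0.101330+5/4·(-2.400142)+5/4·(-0.076230)≈-3.070132; next y=3/5·(-2.101330)+1/4·(-3.070132)≈-2.028331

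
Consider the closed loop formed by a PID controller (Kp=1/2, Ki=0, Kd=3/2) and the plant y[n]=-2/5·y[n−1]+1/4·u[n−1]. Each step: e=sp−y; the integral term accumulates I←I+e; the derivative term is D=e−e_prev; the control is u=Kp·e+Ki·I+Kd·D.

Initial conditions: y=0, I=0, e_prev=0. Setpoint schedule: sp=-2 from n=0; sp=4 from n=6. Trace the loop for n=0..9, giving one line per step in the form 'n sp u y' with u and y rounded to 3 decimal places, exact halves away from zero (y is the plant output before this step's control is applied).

(exact arithmetic carried between steps; '≈' marks a value shown rounded to 6 d.p. or computed from one; I and e_prev carry over from the previous line; the table rounds u and y to 3 d.p., halves away from zero)
n=0: y=0, sp=-2, e=sp−y=-2; I=-2, D=e−e_prev=-2; u=1/2·(-2)+0·(-2)+3/2·(-2)=-4; next y=-2/5·0+1/4·(-4)=-1
n=1: y=-1, sp=-2, e=sp−y=-1; I=-3, D=e−e_prev=1; u=1/2·(-1)+0·(-3)+3/2·1=1; next y=-2/5·(-1)+1/4·1=0.65
n=2: y=0.65, sp=-2, e=sp−y=-2.65; I=-5.65, D=e−e_prev=-1.65; u=1/2·(-2.65)+0·(-5.65)+3/2·(-1.65)=-3.8; next y=-2/5·0.65+1/4·(-3.8)=-1.21
n=3: y=-1.21, sp=-2, e=sp−y=-0.79; I=-6.44, D=e−e_prev=1.86; u=1/2·(-0.79)+0·(-6.44)+3/2·1.86=2.395; next y=-2/5·(-1.21)+1/4·2.395=1.08275
n=4: y=1.08275, sp=-2, e=sp−y=-3.08275; I=-9.52275, D=e−e_prev=-2.29275; u=1/2·(-3.08275)+0·(-9.52275)+3/2·(-2.29275)=-4.9805; next y=-2/5·1.08275+1/4·(-4.9805)=-1.678225
n=5: y=-1.678225, sp=-2, e=sp−y=-0.321775; I=-9.844525, D=e−e_prev=2.760975; u=1/2·(-0.321775)+0·(-9.844525)+3/2·2.760975=3.980575; next y=-2/5·(-1.678225)+1/4·3.980575≈1.666434
n=6: y≈1.666434, sp=4, e=sp−y≈2.333566; I≈-7.510959, D=e−e_prev≈2.655341; u=1/2·2.333566+0·(-7.510959)+3/2·2.655341≈5.149795; next y=-2/5·1.666434+1/4·5.149795≈0.620875
n=7: y≈0.620875, sp=4, e=sp−y≈3.379125; I≈-4.131834, D=e−e_prev≈1.045559; u=1/2·3.379125+0·(-4.131834)+3/2·1.045559≈3.257900; next y=-2/5·0.620875+1/4·3.257900≈0.566125
n=8: y≈0.566125, sp=4, e=sp−y≈3.433875; I≈-0.697959, D=e−e_prev≈0.054750; u=1/2·3.433875+0·(-0.697959)+3/2·0.054750≈1.799063; next y=-2/5·0.566125+1/4·1.799063≈0.223316
n=9: y≈0.223316, sp=4, e=sp−y≈3.776684; I≈3.078725, D=e−e_prev≈0.342809; u=1/2·3.776684+0·3.078725+3/2·0.342809≈2.402556; next y=-2/5·0.223316+1/4·2.402556≈0.511313

0 -2 -4.000 0.000
1 -2 1.000 -1.000
2 -2 -3.800 0.650
3 -2 2.395 -1.210
4 -2 -4.981 1.083
5 -2 3.981 -1.678
6 4 5.150 1.666
7 4 3.258 0.621
8 4 1.799 0.566
9 4 2.403 0.223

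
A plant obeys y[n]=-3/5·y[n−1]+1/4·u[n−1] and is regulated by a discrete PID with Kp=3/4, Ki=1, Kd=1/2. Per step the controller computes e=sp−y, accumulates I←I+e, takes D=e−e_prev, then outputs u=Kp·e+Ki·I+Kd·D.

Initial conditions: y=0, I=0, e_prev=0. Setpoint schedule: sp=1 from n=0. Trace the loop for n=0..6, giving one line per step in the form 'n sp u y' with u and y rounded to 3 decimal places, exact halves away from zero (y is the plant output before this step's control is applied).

(exact arithmetic carried between steps; '≈' marks a value shown rounded to 6 d.p. or computed from one; I and e_prev carry over from the previous line; the table rounds u and y to 3 d.p., halves away from zero)
n=0: y=0, sp=1, e=sp−y=1; I=1, D=e−e_prev=1; u=3/4·1+1·1+1/2·1=2.25; next y=-3/5·0+1/4·2.25=0.5625
n=1: y=0.5625, sp=1, e=sp−y=0.4375; I=1.4375, D=e−e_prev=-0.5625; u=3/4·0.4375+1·1.4375+1/2·(-0.5625)=1.484375; next y=-3/5·0.5625+1/4·1.484375≈0.033594
n=2: y≈0.033594, sp=1, e=sp−y≈0.966406; I≈2.403906, D=e−e_prev≈0.528906; u=3/4·0.966406+1·2.403906+1/2·0.528906≈3.393164; next y=-3/5·0.033594+1/4·3.393164≈0.828135
n=3: y≈0.828135, sp=1, e=sp−y≈0.171865; I≈2.575771, D=e−e_prev≈-0.794541; u=3/4·0.171865+1·2.575771+1/2·(-0.794541)≈2.307400; next y=-3/5·0.828135+1/4·2.307400≈0.079969
n=4: y≈0.079969, sp=1, e=sp−y≈0.920031; I≈3.495802, D=e−e_prev≈0.748166; u=3/4·0.920031+1·3.495802+1/2·0.748166≈4.559908; next y=-3/5·0.079969+1/4·4.559908≈1.091996
n=5: y≈1.091996, sp=1, e=sp−y≈-0.091996; I≈3.403807, D=e−e_prev≈-1.012027; u=3/4·(-0.091996)+1·3.403807+1/2·(-1.012027)≈2.828797; next y=-3/5·1.091996+1/4·2.828797≈0.052002
n=6: y≈0.052002, sp=1, e=sp−y≈0.947998; I≈4.351805, D=e−e_prev≈1.039994; u=3/4·0.947998+1·4.351805+1/2·1.039994≈5.582800; next y=-3/5·0.052002+1/4·5.582800≈1.364499

0 1 2.250 0.000
1 1 1.484 0.563
2 1 3.393 0.034
3 1 2.307 0.828
4 1 4.560 0.080
5 1 2.829 1.092
6 1 5.583 0.052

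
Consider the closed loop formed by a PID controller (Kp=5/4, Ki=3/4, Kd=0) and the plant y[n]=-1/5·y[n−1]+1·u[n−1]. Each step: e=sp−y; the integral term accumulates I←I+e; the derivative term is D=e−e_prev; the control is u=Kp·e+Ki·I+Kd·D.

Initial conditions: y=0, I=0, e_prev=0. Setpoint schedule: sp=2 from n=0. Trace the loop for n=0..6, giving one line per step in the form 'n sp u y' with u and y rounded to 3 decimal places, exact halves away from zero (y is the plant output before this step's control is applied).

0 2 4.000 0.000
1 2 -2.500 4.000
2 2 10.600 -3.300
3 2 -14.545 11.260
4 2 34.624 -16.797
5 2 -60.839 37.983
6 2 125.012 -68.436

(exact arithmetic carried between steps; '≈' marks a value shown rounded to 6 d.p. or computed from one; I and e_prev carry over from the previous line; the table rounds u and y to 3 d.p., halves away from zero)
n=0: y=0, sp=2, e=sp−y=2; I=2, D=e−e_prev=2; u=5/4·2+3/4·2+0·2=4; next y=-1/5·0+1·4=4
n=1: y=4, sp=2, e=sp−y=-2; I=0, D=e−e_prev=-4; u=5/4·(-2)+3/4·0+0·(-4)=-2.5; next y=-1/5·4+1·(-2.5)=-3.3
n=2: y=-3.3, sp=2, e=sp−y=5.3; I=5.3, D=e−e_prev=7.3; u=5/4·5.3+3/4·5.3+0·7.3=10.6; next y=-1/5·(-3.3)+1·10.6=11.26
n=3: y=11.26, sp=2, e=sp−y=-9.26; I=-3.96, D=e−e_prev=-14.56; u=5/4·(-9.26)+3/4·(-3.96)+0·(-14.56)=-14.545; next y=-1/5·11.26+1·(-14.545)=-16.797
n=4: y=-16.797, sp=2, e=sp−y=18.797; I=14.837, D=e−e_prev=28.057; u=5/4·18.797+3/4·14.837+0·28.057=34.624; next y=-1/5·(-16.797)+1·34.624=37.9834
n=5: y=37.9834, sp=2, e=sp−y=-35.9834; I=-21.1464, D=e−e_prev=-54.7804; u=5/4·(-35.9834)+3/4·(-21.1464)+0·(-54.7804)=-60.83905; next y=-1/5·37.9834+1·(-60.83905)=-68.43573
n=6: y=-68.43573, sp=2, e=sp−y=70.43573; I=49.28933, D=e−e_prev=106.41913; u=5/4·70.43573+3/4·49.28933+0·106.41913=125.01166; next y=-1/5·(-68.43573)+1·125.01166=138.698806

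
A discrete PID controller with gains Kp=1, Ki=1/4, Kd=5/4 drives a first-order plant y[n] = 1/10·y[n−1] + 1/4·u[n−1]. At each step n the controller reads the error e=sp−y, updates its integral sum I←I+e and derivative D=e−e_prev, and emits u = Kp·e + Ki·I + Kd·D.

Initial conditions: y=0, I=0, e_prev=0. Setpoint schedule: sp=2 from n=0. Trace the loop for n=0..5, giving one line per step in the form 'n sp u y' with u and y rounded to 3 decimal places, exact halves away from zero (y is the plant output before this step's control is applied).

0 2 5.000 0.000
1 2 -0.125 1.250
2 2 4.516 0.094
3 2 0.936 1.138
4 2 4.433 0.348
5 2 1.870 1.143

(exact arithmetic carried between steps; '≈' marks a value shown rounded to 6 d.p. or computed from one; I and e_prev carry over from the previous line; the table rounds u and y to 3 d.p., halves away from zero)
n=0: y=0, sp=2, e=sp−y=2; I=2, D=e−e_prev=2; u=1·2+1/4·2+5/4·2=5; next y=1/10·0+1/4·5=1.25
n=1: y=1.25, sp=2, e=sp−y=0.75; I=2.75, D=e−e_prev=-1.25; u=1·0.75+1/4·2.75+5/4·(-1.25)=-0.125; next y=1/10·1.25+1/4·(-0.125)=0.09375
n=2: y=0.09375, sp=2, e=sp−y=1.90625; I=4.65625, D=e−e_prev=1.15625; u=1·1.90625+1/4·4.65625+5/4·1.15625=4.515625; next y=1/10·0.09375+1/4·4.515625≈1.138281
n=3: y≈1.138281, sp=2, e=sp−y≈0.861719; I≈5.517969, D=e−e_prev≈-1.044531; u=1·0.861719+1/4·5.517969+5/4·(-1.044531)≈0.935547; next y=1/10·1.138281+1/4·0.935547≈0.347715
n=4: y≈0.347715, sp=2, e=sp−y≈1.652285; I≈7.170254, D=e−e_prev≈0.790566; u=1·1.652285+1/4·7.170254+5/4·0.790566≈4.433057; next y=1/10·0.347715+1/4·4.433057≈1.143036
n=5: y≈1.143036, sp=2, e=sp−y≈0.856964; I≈8.027218, D=e−e_prev≈-0.795321; u=1·0.856964+1/4·8.027218+5/4·(-0.795321)≈1.869618; next y=1/10·1.143036+1/4·1.869618≈0.581708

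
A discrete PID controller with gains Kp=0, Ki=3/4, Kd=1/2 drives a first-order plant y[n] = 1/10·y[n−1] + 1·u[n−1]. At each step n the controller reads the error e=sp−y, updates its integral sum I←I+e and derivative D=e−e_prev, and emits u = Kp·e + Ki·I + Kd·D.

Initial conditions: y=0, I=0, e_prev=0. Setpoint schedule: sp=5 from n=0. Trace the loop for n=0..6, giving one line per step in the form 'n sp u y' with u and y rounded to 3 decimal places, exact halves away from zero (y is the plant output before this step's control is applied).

(exact arithmetic carried between steps; '≈' marks a value shown rounded to 6 d.p. or computed from one; I and e_prev carry over from the previous line; the table rounds u and y to 3 d.p., halves away from zero)
n=0: y=0, sp=5, e=sp−y=5; I=5, D=e−e_prev=5; u=0·5+3/4·5+1/2·5=6.25; next y=1/10·0+1·6.25=6.25
n=1: y=6.25, sp=5, e=sp−y=-1.25; I=3.75, D=e−e_prev=-6.25; u=0·(-1.25)+3/4·3.75+1/2·(-6.25)=-0.3125; next y=1/10·6.25+1·(-0.3125)=0.3125
n=2: y=0.3125, sp=5, e=sp−y=4.6875; I=8.4375, D=e−e_prev=5.9375; u=0·4.6875+3/4·8.4375+1/2·5.9375=9.296875; next y=1/10·0.3125+1·9.296875=9.328125
n=3: y=9.328125, sp=5, e=sp−y=-4.328125; I=4.109375, D=e−e_prev=-9.015625; u=0·(-4.328125)+3/4·4.109375+1/2·(-9.015625)≈-1.425781; next y=1/10·9.328125+1·(-1.425781)≈-0.492969
n=4: y≈-0.492969, sp=5, e=sp−y≈5.492969; I≈9.602344, D=e−e_prev≈9.821094; u=0·5.492969+3/4·9.602344+1/2·9.821094≈12.112305; next y=1/10·(-0.492969)+1·12.112305≈12.063008
n=5: y≈12.063008, sp=5, e=sp−y≈-7.063008; I≈2.539336, D=e−e_prev≈-12.555977; u=0·(-7.063008)+3/4·2.539336+1/2·(-12.555977)≈-4.373486; next y=1/10·12.063008+1·(-4.373486)≈-3.167186
n=6: y≈-3.167186, sp=5, e=sp−y≈8.167186; I≈10.706521, D=e−e_prev≈15.230193; u=0·8.167186+3/4·10.706521+1/2·15.230193≈15.644988; next y=1/10·(-3.167186)+1·15.644988≈15.328269

0 5 6.250 0.000
1 5 -0.313 6.250
2 5 9.297 0.313
3 5 -1.426 9.328
4 5 12.112 -0.493
5 5 -4.373 12.063
6 5 15.645 -3.167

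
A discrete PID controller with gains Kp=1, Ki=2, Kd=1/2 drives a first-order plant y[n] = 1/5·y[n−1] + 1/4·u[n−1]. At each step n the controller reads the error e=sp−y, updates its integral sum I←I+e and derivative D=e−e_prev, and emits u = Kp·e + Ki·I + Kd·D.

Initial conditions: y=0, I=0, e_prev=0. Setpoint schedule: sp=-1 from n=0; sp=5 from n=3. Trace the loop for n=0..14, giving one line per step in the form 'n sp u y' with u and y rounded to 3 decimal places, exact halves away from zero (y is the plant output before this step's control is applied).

0 -1 -3.500 0.000
1 -1 -1.938 -0.875
2 -1 -3.380 -0.659
3 5 18.158 -0.977
4 5 8.330 4.344
5 5 17.177 2.951
6 5 13.812 4.884
7 5 16.601 4.430
8 5 15.392 5.036
9 5 16.256 4.855
10 5 15.826 5.035
11 5 16.096 4.963
12 5 15.947 5.017
13 5 16.033 4.990
14 5 15.983 5.006

(exact arithmetic carried between steps; '≈' marks a value shown rounded to 6 d.p. or computed from one; I and e_prev carry over from the previous line; the table rounds u and y to 3 d.p., halves away from zero)
n=0: y=0, sp=-1, e=sp−y=-1; I=-1, D=e−e_prev=-1; u=1·(-1)+2·(-1)+1/2·(-1)=-3.5; next y=1/5·0+1/4·(-3.5)=-0.875
n=1: y=-0.875, sp=-1, e=sp−y=-0.125; I=-1.125, D=e−e_prev=0.875; u=1·(-0.125)+2·(-1.125)+1/2·0.875=-1.9375; next y=1/5·(-0.875)+1/4·(-1.9375)=-0.659375
n=2: y=-0.659375, sp=-1, e=sp−y=-0.340625; I=-1.465625, D=e−e_prev=-0.215625; u=1·(-0.340625)+2·(-1.465625)+1/2·(-0.215625)≈-3.379688; next y=1/5·(-0.659375)+1/4·(-3.379688)≈-0.976797
n=3: y≈-0.976797, sp=5, e=sp−y≈5.976797; I≈4.511172, D=e−e_prev≈6.317422; u=1·5.976797+2·4.511172+1/2·6.317422≈18.157852; next y=1/5·(-0.976797)+1/4·18.157852≈4.344104
n=4: y≈4.344104, sp=5, e=sp−y≈0.655896; I≈5.167068, D=e−e_prev≈-5.320900; u=1·0.655896+2·5.167068+1/2·(-5.320900)≈8.329583; next y=1/5·4.344104+1/4·8.329583≈2.951216
n=5: y≈2.951216, sp=5, e=sp−y≈2.048784; I≈7.215852, D=e−e_prev≈1.392887; u=1·2.048784+2·7.215852+1/2·1.392887≈17.176931; next y=1/5·2.951216+1/4·17.176931≈4.884476
n=6: y≈4.884476, sp=5, e=sp−y≈0.115524; I≈7.331376, D=e−e_prev≈-1.933260; u=1·0.115524+2·7.331376+1/2·(-1.933260)≈13.811646; next y=1/5·4.884476+1/4·13.811646≈4.429807
n=7: y≈4.429807, sp=5, e=sp−y≈0.570193; I≈7.901569, D=e−e_prev≈0.454669; u=1·0.570193+2·7.901569+1/2·0.454669≈16.600666; next y=1/5·4.429807+1/4·16.600666≈5.036128
n=8: y≈5.036128, sp=5, e=sp−y≈-0.036128; I≈7.865441, D=e−e_prev≈-0.606321; u=1·(-0.036128)+2·7.865441+1/2·(-0.606321)≈15.391594; next y=1/5·5.036128+1/4·15.391594≈4.855124
n=9: y≈4.855124, sp=5, e=sp−y≈0.144876; I≈8.010317, D=e−e_prev≈0.181004; u=1·0.144876+2·8.010317+1/2·0.181004≈16.256012; next y=1/5·4.855124+1/4·16.256012≈5.035028
n=10: y≈5.035028, sp=5, e=sp−y≈-0.035028; I≈7.975289, D=e−e_prev≈-0.179904; u=1·(-0.035028)+2·7.975289+1/2·(-0.179904)≈15.825599; next y=1/5·5.035028+1/4·15.825599≈4.963405
n=11: y≈4.963405, sp=5, e=sp−y≈0.036595; I≈8.011884, D=e−e_prev≈0.071623; u=1·0.036595+2·8.011884+1/2·0.071623≈16.096174; next y=1/5·4.963405+1/4·16.096174≈5.016725
n=12: y≈5.016725, sp=5, e=sp−y≈-0.016725; I≈7.995159, D=e−e_prev≈-0.053319; u=1·(-0.016725)+2·7.995159+1/2·(-0.053319)≈15.946935; next y=1/5·5.016725+1/4·15.946935≈4.990079
n=13: y≈4.990079, sp=5, e=sp−y≈0.009921; I≈8.005081, D=e−e_prev≈0.026646; u=1·0.009921+2·8.005081+1/2·0.026646≈16.033406; next y=1/5·4.990079+1/4·16.033406≈5.006367
n=14: y≈5.006367, sp=5, e=sp−y≈-0.006367; I≈7.998714, D=e−e_prev≈-0.016289; u=1·(-0.006367)+2·7.998714+1/2·(-0.016289)≈15.982916; next y=1/5·5.006367+1/4·15.982916≈4.997002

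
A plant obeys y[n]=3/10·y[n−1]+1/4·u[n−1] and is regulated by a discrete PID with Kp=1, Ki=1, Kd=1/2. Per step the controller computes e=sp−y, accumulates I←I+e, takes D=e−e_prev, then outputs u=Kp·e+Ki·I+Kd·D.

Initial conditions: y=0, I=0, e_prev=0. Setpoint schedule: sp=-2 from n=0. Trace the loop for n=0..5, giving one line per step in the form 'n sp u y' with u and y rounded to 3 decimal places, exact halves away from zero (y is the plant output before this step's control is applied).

(exact arithmetic carried between steps; '≈' marks a value shown rounded to 6 d.p. or computed from one; I and e_prev carry over from the previous line; the table rounds u and y to 3 d.p., halves away from zero)
n=0: y=0, sp=-2, e=sp−y=-2; I=-2, D=e−e_prev=-2; u=1·(-2)+1·(-2)+1/2·(-2)=-5; next y=3/10·0+1/4·(-5)=-1.25
n=1: y=-1.25, sp=-2, e=sp−y=-0.75; I=-2.75, D=e−e_prev=1.25; u=1·(-0.75)+1·(-2.75)+1/2·1.25=-2.875; next y=3/10·(-1.25)+1/4·(-2.875)=-1.09375
n=2: y=-1.09375, sp=-2, e=sp−y=-0.90625; I=-3.65625, D=e−e_prev=-0.15625; u=1·(-0.90625)+1·(-3.65625)+1/2·(-0.15625)=-4.640625; next y=3/10·(-1.09375)+1/4·(-4.640625)≈-1.488281
n=3: y≈-1.488281, sp=-2, e=sp−y≈-0.511719; I≈-4.167969, D=e−e_prev≈0.394531; u=1·(-0.511719)+1·(-4.167969)+1/2·0.394531≈-4.482422; next y=3/10·(-1.488281)+1/4·(-4.482422)≈-1.567090
n=4: y≈-1.567090, sp=-2, e=sp−y≈-0.432910; I≈-4.600879, D=e−e_prev≈0.078809; u=1·(-0.432910)+1·(-4.600879)+1/2·0.078809≈-4.994385; next y=3/10·(-1.567090)+1/4·(-4.994385)≈-1.718723
n=5: y≈-1.718723, sp=-2, e=sp−y≈-0.281277; I≈-4.882156, D=e−e_prev≈0.151633; u=1·(-0.281277)+1·(-4.882156)+1/2·0.151633≈-5.087616; next y=3/10·(-1.718723)+1/4·(-5.087616)≈-1.787521

0 -2 -5.000 0.000
1 -2 -2.875 -1.250
2 -2 -4.641 -1.094
3 -2 -4.482 -1.488
4 -2 -4.994 -1.567
5 -2 -5.088 -1.719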